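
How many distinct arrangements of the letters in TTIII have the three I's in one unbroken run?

Treat the 3 copies of I as a single block. The multiset to arrange is then {III, T, T}, 3 items in all.
That gives (3)!/(2!) = 3 arrangements.

3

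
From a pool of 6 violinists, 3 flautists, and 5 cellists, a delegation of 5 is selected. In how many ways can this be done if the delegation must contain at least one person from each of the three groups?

Unrestricted: C(14,5) = 2002 ways to pick any 5 of the 14.
Selections missing a whole group: no violinists → C(8,5) = 56; no flautists → C(11,5) = 462; no cellists → C(9,5) = 126.
Add back selections omitting two groups (i.e. drawn from a single group): C(6,5) + C(3,5) + C(5,5) = 7.
By inclusion–exclusion: 2002 − 644 + 7 = 1365.

1365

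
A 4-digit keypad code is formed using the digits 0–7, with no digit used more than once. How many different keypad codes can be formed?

1680

Choose and order 4 of the 8 symbols: the first digit has 8 options, the next 7, then 6, 5.
8 × 7 × 6 × 5 = 1680.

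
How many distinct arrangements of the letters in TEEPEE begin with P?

With the first slot taken by P, it remains to arrange the other 5 letters (TEEEE).
Those 5 letters have E appearing 4 times, giving (5)!/(4!) = 5.

5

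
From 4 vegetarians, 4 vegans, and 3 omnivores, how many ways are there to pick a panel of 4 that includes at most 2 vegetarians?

Split by how many vegetarians are chosen (0 through 2).
Sum: C(4,0)·C(7,4) + C(4,1)·C(7,3) + C(4,2)·C(7,2) = 35 + 140 + 126 = 301.

301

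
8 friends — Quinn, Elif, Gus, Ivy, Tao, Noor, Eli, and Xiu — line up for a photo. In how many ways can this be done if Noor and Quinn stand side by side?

Place the 6 others and the Noor-Quinn pair as 7 objects in a line; the pair has 2 internal arrangements.
That gives 2 × 7! = 2 × 5040 = 10080.

10080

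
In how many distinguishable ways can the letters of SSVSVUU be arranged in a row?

210

The 7 letters of SSVSVUU have repeats: S appearing 3 times, U appearing twice, and V appearing twice.
So there are 7! / (3!·2!·2!) = 210 distinguishable arrangements.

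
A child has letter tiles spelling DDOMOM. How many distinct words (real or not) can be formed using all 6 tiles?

The 6 letters of DDOMOM have repeats: D appearing twice, M appearing twice, and O appearing twice.
The number of distinct arrangements is 6!/(2!·2!·2!) = 720/8 = 90.

90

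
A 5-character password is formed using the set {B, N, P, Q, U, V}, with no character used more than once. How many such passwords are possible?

720

With no repetition, fill the 5 characters in order: 6 choices, then 5, down to 2.
6 × 5 × 4 × 3 × 2 = 720.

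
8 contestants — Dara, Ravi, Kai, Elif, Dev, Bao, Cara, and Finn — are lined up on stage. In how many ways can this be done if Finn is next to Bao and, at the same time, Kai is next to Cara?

Treat {Finn,Bao} as one block (2 orders) and {Kai,Cara} as another (2 orders).
That leaves 6 units to arrange: 2 × 2 × 6! = 4 × 720 = 2880.

2880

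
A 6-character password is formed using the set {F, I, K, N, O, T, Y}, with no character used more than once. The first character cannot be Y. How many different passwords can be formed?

4320

The first character has 7−1 = 6 choices (anything except Y).
The remaining 5 characters are filled from the other 6 symbols without repetition: 6 × 5 × 4 × 3 × 2 = 720.
Total: 6 × 720 = 4320.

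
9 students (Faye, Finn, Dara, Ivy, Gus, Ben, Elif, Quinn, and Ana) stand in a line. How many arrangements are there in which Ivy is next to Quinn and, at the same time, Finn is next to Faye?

Treat {Ivy,Quinn} as one block (2 orders) and {Finn,Faye} as another (2 orders).
That leaves 7 units to arrange: 2 × 2 × 7! = 4 × 5040 = 20160.

20160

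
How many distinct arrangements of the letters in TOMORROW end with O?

With the last slot taken by O, it remains to arrange the other 7 letters (TMORROW).
Those 7 letters have O appearing twice and R appearing twice, giving (7)!/(2!·2!) = 1260.

1260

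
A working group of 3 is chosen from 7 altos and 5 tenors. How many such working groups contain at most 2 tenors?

Split by how many tenors are chosen (0 through 2).
Sum: C(5,0)·C(7,3) + C(5,1)·C(7,2) + C(5,2)·C(7,1) = 35 + 105 + 70 = 210.

210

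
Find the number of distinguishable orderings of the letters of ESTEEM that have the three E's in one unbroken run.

24

Treat the 3 copies of E as a single block. The multiset to arrange is then {EEE, M, S, T}, 4 items in all.
All 4 items are distinct, so there are (4)! = 24 arrangements.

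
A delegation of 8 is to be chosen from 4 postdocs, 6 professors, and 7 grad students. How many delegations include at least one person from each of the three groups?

22813

Total 8-person selections from all 17: C(17,8) = 24310.
Selections missing a whole group: no postdocs → C(13,8) = 1287; no professors → C(11,8) = 165; no grad students → C(10,8) = 45.
Add back selections omitting two groups (i.e. drawn from a single group): C(4,8) + C(6,8) + C(7,8) = 0.
By inclusion–exclusion: 24310 − 1497 + 0 = 22813.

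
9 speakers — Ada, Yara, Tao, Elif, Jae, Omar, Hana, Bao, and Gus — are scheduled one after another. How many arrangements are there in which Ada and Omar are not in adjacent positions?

Of the 9! = 362880 arrangements, those with Ada and Omar adjacent number 2 × 8! = 80640 (treat the pair as a block with 2 internal orders).
So 362880 − 80640 = 282240 arrangements keep them apart.

282240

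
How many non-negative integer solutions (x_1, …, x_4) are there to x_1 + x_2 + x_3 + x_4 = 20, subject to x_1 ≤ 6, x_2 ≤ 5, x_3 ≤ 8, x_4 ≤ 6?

Without the upper bounds there are C(23,3) = 1771 ways to split 20 among 4 variables.
Subtract solutions that violate a single cap (substitute x_i' = x_i − (cap_i+1)): x_1 ≥ 7 gives C(16,3) = 560; x_2 ≥ 6 gives C(17,3) = 680; x_3 ≥ 9 gives C(14,3) = 364; x_4 ≥ 7 gives C(16,3) = 560. Together 2164.
Add back pairs where two caps are both exceeded: 120 + 35 + 84 + 56 + 120 + 35 = 450.
Subtract triples: 0 + 1 + 0 + 0 = 1.
By inclusion–exclusion the count is 1771 − 2164 + 450 − 1 = 56.

56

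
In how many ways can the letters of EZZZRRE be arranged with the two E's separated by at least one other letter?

150

Total arrangements of EZZZRRE: 7!/(3!·2!·2!) = 210.
Arrangements with the E's together: treat EE as one letter, giving (6)!/(3!·2!) = 60.
Hence 210 − 60 = 150.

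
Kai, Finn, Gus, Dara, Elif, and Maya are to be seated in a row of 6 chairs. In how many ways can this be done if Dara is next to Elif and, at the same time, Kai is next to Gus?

Treat {Dara,Elif} as one block (2 orders) and {Kai,Gus} as another (2 orders).
That leaves 4 units to arrange: 2 × 2 × 4! = 4 × 24 = 96.

96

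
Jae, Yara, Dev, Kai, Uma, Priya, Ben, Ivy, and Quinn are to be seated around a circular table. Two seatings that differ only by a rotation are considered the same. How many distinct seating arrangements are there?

Around a circle, 9 distinct people have 9!/9 = (8)! = 40320 rotationally distinct seatings.

40320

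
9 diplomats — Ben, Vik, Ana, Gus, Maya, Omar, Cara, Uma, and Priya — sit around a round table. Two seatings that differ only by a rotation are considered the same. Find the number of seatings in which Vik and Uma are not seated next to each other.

Without the restriction there are (8)! = 40320 seatings.
Seatings with Vik beside Uma: treat them as a block with 2 internal orders, giving 2 × (7)! = 10080.
Subtracting, 40320 − 10080 = 30240.

30240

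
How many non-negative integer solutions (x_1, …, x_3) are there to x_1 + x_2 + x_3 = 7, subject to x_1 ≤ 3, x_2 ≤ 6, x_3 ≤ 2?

11

By stars and bars, unrestricted non-negative solutions to x_1+…+x_3 = 7 number C(7+2,2) = 36.
Subtract solutions that violate a single cap (substitute x_i' = x_i − (cap_i+1)): x_1 ≥ 4 gives C(5,2) = 10; x_2 ≥ 7 gives C(2,2) = 1; x_3 ≥ 3 gives C(6,2) = 15. Together 26.
Add back pairs where two caps are both exceeded: 0 + 1 + 0 = 1.
By inclusion–exclusion the count is 36 − 26 + 1 = 11.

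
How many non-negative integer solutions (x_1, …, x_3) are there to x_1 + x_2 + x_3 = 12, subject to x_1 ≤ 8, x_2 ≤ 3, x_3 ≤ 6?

By stars and bars, unrestricted non-negative solutions to x_1+…+x_3 = 12 number C(12+2,2) = 91.
Subtract solutions that violate a single cap (substitute x_i' = x_i − (cap_i+1)): x_1 ≥ 9 gives C(5,2) = 10; x_2 ≥ 4 gives C(10,2) = 45; x_3 ≥ 7 gives C(7,2) = 21. Together 76.
Add back pairs where two caps are both exceeded: 0 + 0 + 3 = 3.
By inclusion–exclusion the count is 91 − 76 + 3 = 18.

18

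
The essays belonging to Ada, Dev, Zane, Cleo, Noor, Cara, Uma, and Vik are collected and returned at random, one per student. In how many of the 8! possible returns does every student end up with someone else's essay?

Count assignments avoiding every fixed point. For any j of the 8 students fixed to their own essay, the other 8−j can be arranged in (8−j)! ways.
By inclusion–exclusion this is Σ_{j=0}^{8} (−1)^j C(8,j)·(8−j)!.
Computing: 40320 − 40320 + 20160 − 6720 + 1680 − 336 + 56 − 8 + 1 = 14833.

14833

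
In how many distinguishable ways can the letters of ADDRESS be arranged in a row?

1260

The 7 letters of ADDRESS have repeats: D appearing twice and S appearing twice.
Dividing 7! = 5040 by 2!·2! = 4 for the repeated letters gives 1260.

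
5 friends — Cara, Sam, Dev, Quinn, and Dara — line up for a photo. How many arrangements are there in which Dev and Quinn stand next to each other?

Place the 3 others and the Dev-Quinn pair as 4 objects in a line; the pair has 2 internal arrangements.
That gives 2 × 4! = 2 × 24 = 48.

48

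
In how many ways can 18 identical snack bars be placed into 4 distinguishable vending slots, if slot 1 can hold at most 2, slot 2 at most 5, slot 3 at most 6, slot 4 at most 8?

19

Ignoring the caps, the number of non-negative solutions to x_1+…+x_4 = 18 is C(21,3) = 1330.
Subtract solutions that violate a single cap (substitute x_i' = x_i − (cap_i+1)): x_1 ≥ 3 gives C(18,3) = 816; x_2 ≥ 6 gives C(15,3) = 455; x_3 ≥ 7 gives C(14,3) = 364; x_4 ≥ 9 gives C(12,3) = 220. Together 1855.
Add back pairs where two caps are both exceeded: 220 + 165 + 84 + 56 + 20 + 10 = 555.
Subtract triples: 10 + 1 + 0 + 0 = 11.
By inclusion–exclusion the count is 1330 − 1855 + 555 − 11 = 19.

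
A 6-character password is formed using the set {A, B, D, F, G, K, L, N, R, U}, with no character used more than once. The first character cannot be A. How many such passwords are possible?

136080

The first character has 10−1 = 9 choices (anything except A).
The remaining 5 characters are filled from the other 9 symbols without repetition: 9 × 8 × 7 × 6 × 5 = 15120.
Total: 9 × 15120 = 136080.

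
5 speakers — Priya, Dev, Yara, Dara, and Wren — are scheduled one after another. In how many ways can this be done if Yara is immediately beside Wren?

Place the 3 others and the Yara-Wren pair as 4 objects in a line; the pair has 2 internal arrangements.
That gives 2 × 4! = 2 × 24 = 48.

48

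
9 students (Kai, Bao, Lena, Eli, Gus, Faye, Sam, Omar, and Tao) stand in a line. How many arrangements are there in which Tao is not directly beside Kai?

282240

Of the 9! = 362880 arrangements, those with Tao and Kai adjacent number 2 × 8! = 80640 (treat the pair as a block with 2 internal orders).
So 362880 − 80640 = 282240 arrangements keep them apart.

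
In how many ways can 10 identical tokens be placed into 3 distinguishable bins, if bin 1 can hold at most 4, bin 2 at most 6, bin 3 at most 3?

10

Without the upper bounds there are C(12,2) = 66 ways to split 10 among 3 bins.
Subtract solutions that violate a single cap (substitute x_i' = x_i − (cap_i+1)): x_1 ≥ 5 gives C(7,2) = 21; x_2 ≥ 7 gives C(5,2) = 10; x_3 ≥ 4 gives C(8,2) = 28. Together 59.
Add back pairs where two caps are both exceeded: 0 + 3 + 0 = 3.
By inclusion–exclusion the count is 66 − 59 + 3 = 10.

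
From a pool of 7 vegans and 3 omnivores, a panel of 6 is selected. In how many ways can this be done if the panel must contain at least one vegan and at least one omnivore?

203

With no constraint there are C(10,6) = 210 possible selections.
Selections missing a whole group: no vegans → C(3,6) = 0; no omnivores → C(7,6) = 7.
Both groups omitted at once is impossible, so 210 − 7 = 203.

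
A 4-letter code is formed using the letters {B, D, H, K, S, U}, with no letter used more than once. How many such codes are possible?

360

Choose and order 4 of the 6 symbols: the first letter has 6 options, the next 5, then 4, 3.
6 × 5 × 4 × 3 = 360.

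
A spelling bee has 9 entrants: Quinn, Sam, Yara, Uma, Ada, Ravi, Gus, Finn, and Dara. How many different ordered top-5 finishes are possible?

15120

There are 9 choices for 1st place, 8 for 2nd, and so on down to 5 for position 5.
That gives 9 × 8 × 7 × 6 × 5 = 15120.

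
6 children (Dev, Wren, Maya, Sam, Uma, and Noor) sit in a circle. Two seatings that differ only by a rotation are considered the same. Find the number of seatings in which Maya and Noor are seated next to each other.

48

Treat {Maya, Noor} as one unit (2 internal orders) and seat the resulting 5 units around the table: (4)! circular arrangements.
So 2 × (4)! = 2 × 24 = 48.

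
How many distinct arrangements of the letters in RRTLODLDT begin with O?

2520

Fix O in the first position and arrange the remaining 8 letters.
Those 8 letters have D appearing twice, L appearing twice, R appearing twice, and T appearing twice, giving (8)!/(2!·2!·2!·2!) = 2520.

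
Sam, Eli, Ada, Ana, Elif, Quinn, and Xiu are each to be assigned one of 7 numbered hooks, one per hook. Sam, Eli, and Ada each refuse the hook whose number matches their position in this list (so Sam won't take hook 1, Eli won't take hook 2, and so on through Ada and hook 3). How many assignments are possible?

Let Aᵢ (for i ∈ {1, 2, 3}) be the placements that put person i in their forbidden hook. Any j of these fix j positions, leaving (7−j)! ways to fill the rest, and there are C(3,j) ways to pick which j.
By inclusion–exclusion, the number of valid placements is Σ_{j=0}^{3} (−1)^j C(3,j)·(7−j)!.
Computing: 5040 − 2160 + 360 − 24 = 3216.

3216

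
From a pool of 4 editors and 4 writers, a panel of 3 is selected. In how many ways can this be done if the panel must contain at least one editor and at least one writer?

48

Unrestricted: C(8,3) = 56 ways to pick any 3 of the 8.
Selections missing a whole group: no editors → C(4,3) = 4; no writers → C(4,3) = 4.
Both groups omitted at once is impossible, so 56 − 8 = 48.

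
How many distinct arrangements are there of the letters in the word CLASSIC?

The 7 letters of CLASSIC have repeats: C appearing twice and S appearing twice.
The number of distinct arrangements is 7!/(2!·2!) = 5040/4 = 1260.

1260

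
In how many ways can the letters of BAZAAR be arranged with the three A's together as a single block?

Treat the 3 copies of A as a single block. The multiset to arrange is then {AAA, B, R, Z}, 4 items in all.
All 4 items are distinct, so there are (4)! = 24 arrangements.

24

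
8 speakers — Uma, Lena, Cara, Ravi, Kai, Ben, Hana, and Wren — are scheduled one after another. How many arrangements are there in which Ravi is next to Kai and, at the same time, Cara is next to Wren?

Treat {Ravi,Kai} as one block (2 orders) and {Cara,Wren} as another (2 orders).
That leaves 6 units to arrange: 2 × 2 × 6! = 4 × 720 = 2880.

2880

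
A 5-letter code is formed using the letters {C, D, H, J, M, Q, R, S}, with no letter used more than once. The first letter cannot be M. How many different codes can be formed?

The first letter has 8−1 = 7 choices (anything except M).
The remaining 4 letters are filled from the other 7 symbols without repetition: 7 × 6 × 5 × 4 = 840.
Total: 7 × 840 = 5880.

5880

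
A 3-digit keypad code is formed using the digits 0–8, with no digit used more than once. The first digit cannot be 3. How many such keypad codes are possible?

The first digit has 9−1 = 8 choices (anything except 3).
The remaining 2 digits are filled from the other 8 symbols without repetition: 8 × 7 = 56.
Total: 8 × 56 = 448.

448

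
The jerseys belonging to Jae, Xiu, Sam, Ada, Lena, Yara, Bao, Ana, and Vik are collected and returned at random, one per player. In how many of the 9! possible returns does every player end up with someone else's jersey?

This is the derangement count D_9: permutations of 9 items with no fixed point.
By inclusion–exclusion this is Σ_{j=0}^{9} (−1)^j C(9,j)·(9−j)!.
Computing: 362880 − 362880 + 181440 − 60480 + 15120 − 3024 + 504 − 72 + 9 − 1 = 133496.

133496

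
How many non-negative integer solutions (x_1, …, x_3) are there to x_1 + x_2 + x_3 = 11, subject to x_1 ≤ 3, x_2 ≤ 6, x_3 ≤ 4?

6

By stars and bars, unrestricted non-negative solutions to x_1+…+x_3 = 11 number C(11+2,2) = 78.
Subtract solutions that violate a single cap (substitute x_i' = x_i − (cap_i+1)): x_1 ≥ 4 gives C(9,2) = 36; x_2 ≥ 7 gives C(6,2) = 15; x_3 ≥ 5 gives C(8,2) = 28. Together 79.
Add back pairs where two caps are both exceeded: 1 + 6 + 0 = 7.
By inclusion–exclusion the count is 78 − 79 + 7 = 6.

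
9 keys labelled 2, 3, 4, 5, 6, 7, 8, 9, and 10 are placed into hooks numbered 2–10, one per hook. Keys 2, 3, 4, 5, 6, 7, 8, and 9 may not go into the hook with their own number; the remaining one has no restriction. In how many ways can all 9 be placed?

148329

Let Aᵢ (for 2 ≤ i ≤ 9) be the placements that put key i in its forbidden hook. Any j of these fix j positions, leaving (9−j)! ways to fill the rest, and there are C(8,j) ways to pick which j.
By inclusion–exclusion, the number of valid placements is Σ_{j=0}^{8} (−1)^j C(8,j)·(9−j)!.
Computing: 362880 − 322560 + 141120 − 40320 + 8400 − 1344 + 168 − 16 + 1 = 148329.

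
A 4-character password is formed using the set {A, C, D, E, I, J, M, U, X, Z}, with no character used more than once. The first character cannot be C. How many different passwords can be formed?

4536

The first character has 10−1 = 9 choices (anything except C).
The remaining 3 characters are filled from the other 9 symbols without repetition: 9 × 8 × 7 = 504.
Total: 9 × 504 = 4536.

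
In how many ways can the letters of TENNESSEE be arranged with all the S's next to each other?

840

Treat the 2 copies of S as a single block. The multiset to arrange is then {SS, E, E, E, E, N, N, T}, 8 items in all.
That gives (8)!/(4!·2!) = 840 arrangements.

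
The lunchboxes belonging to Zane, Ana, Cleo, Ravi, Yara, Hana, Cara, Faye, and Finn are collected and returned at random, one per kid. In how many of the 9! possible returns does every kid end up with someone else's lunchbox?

This is the derangement count D_9: permutations of 9 items with no fixed point.
By inclusion–exclusion this is Σ_{j=0}^{9} (−1)^j C(9,j)·(9−j)!.
Computing: 362880 − 362880 + 181440 − 60480 + 15120 − 3024 + 504 − 72 + 9 − 1 = 133496.

133496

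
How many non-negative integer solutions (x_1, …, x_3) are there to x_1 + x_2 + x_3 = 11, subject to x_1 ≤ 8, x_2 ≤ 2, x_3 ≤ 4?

Without the upper bounds there are C(13,2) = 78 ways to split 11 among 3 variables.
Subtract solutions that violate a single cap (substitute x_i' = x_i − (cap_i+1)): x_1 ≥ 9 gives C(4,2) = 6; x_2 ≥ 3 gives C(10,2) = 45; x_3 ≥ 5 gives C(8,2) = 28. Together 79.
Add back pairs where two caps are both exceeded: 0 + 0 + 10 = 10.
By inclusion–exclusion the count is 78 − 79 + 10 = 9.

9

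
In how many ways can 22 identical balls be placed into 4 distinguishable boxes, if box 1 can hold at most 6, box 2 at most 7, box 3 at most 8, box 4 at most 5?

35

By stars and bars, unrestricted non-negative solutions to x_1+…+x_4 = 22 number C(22+3,3) = 2300.
Subtract solutions that violate a single cap (substitute x_i' = x_i − (cap_i+1)): x_1 ≥ 7 gives C(18,3) = 816; x_2 ≥ 8 gives C(17,3) = 680; x_3 ≥ 9 gives C(16,3) = 560; x_4 ≥ 6 gives C(19,3) = 969. Together 3025.
Add back pairs where two caps are both exceeded: 120 + 84 + 220 + 56 + 165 + 120 = 765.
Subtract triples: 0 + 4 + 1 + 0 = 5.
By inclusion–exclusion the count is 2300 − 3025 + 765 − 5 = 35.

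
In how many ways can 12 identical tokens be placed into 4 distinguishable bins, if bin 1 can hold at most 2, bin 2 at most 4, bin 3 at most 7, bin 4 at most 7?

Ignoring the caps, the number of non-negative solutions to x_1+…+x_4 = 12 is C(15,3) = 455.
Subtract solutions that violate a single cap (substitute x_i' = x_i − (cap_i+1)): x_1 ≥ 3 gives C(12,3) = 220; x_2 ≥ 5 gives C(10,3) = 120; x_3 ≥ 8 gives C(7,3) = 35; x_4 ≥ 8 gives C(7,3) = 35. Together 410.
Add back pairs where two caps are both exceeded: 35 + 4 + 4 + 0 + 0 + 0 = 43.
By inclusion–exclusion the count is 455 − 410 + 43 = 88.

88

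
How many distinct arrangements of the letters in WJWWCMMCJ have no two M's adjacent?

5880

There are 9!/(3!·2!·2!·2!) = 7560 arrangements of WJWWCMMCJ in total.
Arrangements with the M's together: treat MM as one letter, giving (8)!/(3!·2!·2!) = 1680.
Subtracting, 7560 − 1680 = 5880 arrangements keep the M's apart.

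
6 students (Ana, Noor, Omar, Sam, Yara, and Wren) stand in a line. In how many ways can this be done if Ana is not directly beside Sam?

480

There are 6! = 720 arrangements in all. If Ana and Sam are adjacent, merging them into one block gives 2·(5)! = 240 arrangements.
So 720 − 240 = 480 arrangements keep them apart.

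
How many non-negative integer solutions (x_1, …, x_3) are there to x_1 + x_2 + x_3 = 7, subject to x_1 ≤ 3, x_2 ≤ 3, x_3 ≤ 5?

13

By stars and bars, unrestricted non-negative solutions to x_1+…+x_3 = 7 number C(7+2,2) = 36.
Subtract solutions that violate a single cap (substitute x_i' = x_i − (cap_i+1)): x_1 ≥ 4 gives C(5,2) = 10; x_2 ≥ 4 gives C(5,2) = 10; x_3 ≥ 6 gives C(3,2) = 3. Together 23.
No two caps can be exceeded simultaneously, so the pair terms are all 0.
By inclusion–exclusion the count is 36 − 23 + 0 = 13.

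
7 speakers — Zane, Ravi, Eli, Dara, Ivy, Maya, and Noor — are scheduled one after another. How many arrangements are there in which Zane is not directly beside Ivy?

Of the 7! = 5040 arrangements, those with Zane and Ivy adjacent number 2 × 6! = 1440 (treat the pair as a block with 2 internal orders).
Complementary counting: 5040 − 1440 = 3600.

3600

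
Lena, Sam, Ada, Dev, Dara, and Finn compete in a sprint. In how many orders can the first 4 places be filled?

360

There are 6 choices for 1st place, 5 for 2nd, and so on down to 3 for position 4.
That gives 6 × 5 × 4 × 3 = 360.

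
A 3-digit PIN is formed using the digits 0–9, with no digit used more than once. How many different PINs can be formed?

720

With no repetition, fill the 3 digits in order: 10 choices, then 9, down to 8.
10 × 9 × 8 = 720.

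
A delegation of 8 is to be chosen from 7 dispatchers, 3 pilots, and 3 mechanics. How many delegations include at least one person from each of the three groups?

With no constraint there are C(13,8) = 1287 possible selections.
Selections missing a whole group: no dispatchers → C(6,8) = 0; no pilots → C(10,8) = 45; no mechanics → C(10,8) = 45.
Add back selections omitting two groups (i.e. drawn from a single group): C(7,8) + C(3,8) + C(3,8) = 0.
By inclusion–exclusion: 1287 − 90 + 0 = 1197.

1197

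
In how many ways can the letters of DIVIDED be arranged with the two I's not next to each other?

Total arrangements of DIVIDED: 7!/(3!·2!) = 420.
Arrangements with the I's together: treat II as one letter, giving (6)!/(3!) = 120.
Hence 420 − 120 = 300.

300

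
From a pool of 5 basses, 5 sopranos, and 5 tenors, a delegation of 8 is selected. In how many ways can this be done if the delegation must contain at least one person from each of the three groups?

6300

With no constraint there are C(15,8) = 6435 possible selections.
Subtract selections that omit an entire group: no basses → C(10,8) = 45; no sopranos → C(10,8) = 45; no tenors → C(10,8) = 45.
Add back selections omitting two groups (i.e. drawn from a single group): C(5,8) + C(5,8) + C(5,8) = 0.
By inclusion–exclusion: 6435 − 135 + 0 = 6300.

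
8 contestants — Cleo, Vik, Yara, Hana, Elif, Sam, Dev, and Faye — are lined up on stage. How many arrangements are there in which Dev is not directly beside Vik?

30240

There are 8! = 40320 arrangements in all. If Dev and Vik are adjacent, merging them into one block gives 2·(7)! = 10080 arrangements.
Complementary counting: 40320 − 10080 = 30240.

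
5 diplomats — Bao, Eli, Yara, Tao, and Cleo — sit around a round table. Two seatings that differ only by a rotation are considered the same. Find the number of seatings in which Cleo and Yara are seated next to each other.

12

Treat {Cleo, Yara} as one unit (2 internal orders) and seat the resulting 4 units around the table: (3)! circular arrangements.
So 2 × (3)! = 2 × 6 = 12.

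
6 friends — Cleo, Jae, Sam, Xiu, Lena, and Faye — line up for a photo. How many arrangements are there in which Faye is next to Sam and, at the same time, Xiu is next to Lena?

Treat {Faye,Sam} as one block (2 orders) and {Xiu,Lena} as another (2 orders).
That leaves 4 units to arrange: 2 × 2 × 4! = 4 × 24 = 96.

96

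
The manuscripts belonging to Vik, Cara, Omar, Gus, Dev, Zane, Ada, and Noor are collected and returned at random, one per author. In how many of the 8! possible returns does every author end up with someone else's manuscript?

14833

Count assignments avoiding every fixed point. For any j of the 8 authors fixed to their own manuscript, the other 8−j can be arranged in (8−j)! ways.
By inclusion–exclusion this is Σ_{j=0}^{8} (−1)^j C(8,j)·(8−j)!.
Computing: 40320 − 40320 + 20160 − 6720 + 1680 − 336 + 56 − 8 + 1 = 14833.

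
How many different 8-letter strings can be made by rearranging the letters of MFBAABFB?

1680

MFBAABFB has 8 letters with A appearing twice, B appearing 3 times, and F appearing twice.
Dividing 8! = 40320 by 3!·2!·2! = 24 for the repeated letters gives 1680.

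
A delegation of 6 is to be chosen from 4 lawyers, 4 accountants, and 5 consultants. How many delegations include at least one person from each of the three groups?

1520

With no constraint there are C(13,6) = 1716 possible selections.
Subtract selections that omit an entire group: no lawyers → C(9,6) = 84; no accountants → C(9,6) = 84; no consultants → C(8,6) = 28.
Add back selections omitting two groups (i.e. drawn from a single group): C(4,6) + C(4,6) + C(5,6) = 0.
By inclusion–exclusion: 1716 − 196 + 0 = 1520.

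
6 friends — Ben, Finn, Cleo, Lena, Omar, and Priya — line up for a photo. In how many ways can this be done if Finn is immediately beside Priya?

Glue Finn and Priya into one block (2 internal orders), leaving 5 units to arrange in a row.
That gives 2 × 5! = 2 × 120 = 240.

240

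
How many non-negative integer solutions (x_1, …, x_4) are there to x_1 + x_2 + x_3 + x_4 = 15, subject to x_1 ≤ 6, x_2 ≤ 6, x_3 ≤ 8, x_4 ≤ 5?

207

Without the upper bounds there are C(18,3) = 816 ways to split 15 among 4 variables.
Subtract solutions that violate a single cap (substitute x_i' = x_i − (cap_i+1)): x_1 ≥ 7 gives C(11,3) = 165; x_2 ≥ 7 gives C(11,3) = 165; x_3 ≥ 9 gives C(9,3) = 84; x_4 ≥ 6 gives C(12,3) = 220. Together 634.
Add back pairs where two caps are both exceeded: 4 + 0 + 10 + 0 + 10 + 1 = 25.
By inclusion–exclusion the count is 816 − 634 + 25 = 207.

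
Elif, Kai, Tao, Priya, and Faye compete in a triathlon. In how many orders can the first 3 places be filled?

60

There are 5 choices for 1st place, 4 for 2nd, and 3 for 3rd.
That gives 5 × 4 × 3 = 60.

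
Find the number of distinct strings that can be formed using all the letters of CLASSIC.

Letter multiplicities in CLASSIC: A×1, C×2, I×1, L×1, S×2.
So there are 7! / (2!·2!) = 1260 distinguishable arrangements.

1260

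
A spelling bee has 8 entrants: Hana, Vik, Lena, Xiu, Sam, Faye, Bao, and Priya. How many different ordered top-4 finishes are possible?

This is an ordered selection of 4 from 8: P(8,4).
That gives 8 × 7 × 6 × 5 = 1680.

1680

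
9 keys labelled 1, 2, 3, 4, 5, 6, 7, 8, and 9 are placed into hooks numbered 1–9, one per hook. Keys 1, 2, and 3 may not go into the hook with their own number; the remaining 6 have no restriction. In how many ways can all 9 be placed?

Let Aᵢ (for i ∈ {1, 2, 3}) be the placements that put key i in its forbidden hook. Any j of these fix j positions, leaving (9−j)! ways to fill the rest, and there are C(3,j) ways to pick which j.
By inclusion–exclusion, the number of valid placements is Σ_{j=0}^{3} (−1)^j C(3,j)·(9−j)!.
Computing: 362880 − 120960 + 15120 − 720 = 256320.

256320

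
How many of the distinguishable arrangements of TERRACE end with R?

Fix R in the last position and arrange the remaining 6 letters.
Those 6 letters have E appearing twice, giving (6)!/(2!) = 360.

360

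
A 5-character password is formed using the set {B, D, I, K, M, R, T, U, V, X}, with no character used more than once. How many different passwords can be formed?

30240

This is a permutation of 5 out of 10: P(10,5) = 10!/5!.
10 × 9 × 8 × 7 × 6 = 30240.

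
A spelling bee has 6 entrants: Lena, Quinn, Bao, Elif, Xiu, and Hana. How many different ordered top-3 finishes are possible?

There are 6 choices for 1st place, 5 for 2nd, and 4 for 3rd.
That gives 6 × 5 × 4 = 120.

120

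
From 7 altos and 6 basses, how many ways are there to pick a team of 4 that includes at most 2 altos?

Split by how many altos are chosen (0 through 2).
Sum: C(7,0)·C(6,4) + C(7,1)·C(6,3) + C(7,2)·C(6,2) = 15 + 140 + 315 = 470.

470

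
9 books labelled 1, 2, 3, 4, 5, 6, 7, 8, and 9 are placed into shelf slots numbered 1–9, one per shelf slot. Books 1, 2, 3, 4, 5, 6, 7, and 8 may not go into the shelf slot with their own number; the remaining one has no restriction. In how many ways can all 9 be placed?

148329

Let Aᵢ (for 1 ≤ i ≤ 8) be the placements that put book i in its forbidden shelf slot. Any j of these fix j positions, leaving (9−j)! ways to fill the rest, and there are C(8,j) ways to pick which j.
By inclusion–exclusion, the number of valid placements is Σ_{j=0}^{8} (−1)^j C(8,j)·(9−j)!.
Computing: 362880 − 322560 + 141120 − 40320 + 8400 − 1344 + 168 − 16 + 1 = 148329.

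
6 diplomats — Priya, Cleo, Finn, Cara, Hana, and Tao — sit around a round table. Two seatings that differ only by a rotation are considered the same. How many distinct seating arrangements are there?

Seat Priya anywhere (absorbing the rotational symmetry), then permute the other 5: (5)! = 120.

120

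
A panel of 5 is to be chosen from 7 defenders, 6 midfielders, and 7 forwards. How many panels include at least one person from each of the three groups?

With no constraint there are C(20,5) = 15504 possible selections.
Selections missing a whole group: no defenders → C(13,5) = 1287; no midfielders → C(14,5) = 2002; no forwards → C(13,5) = 1287.
Add back selections omitting two groups (i.e. drawn from a single group): C(7,5) + C(6,5) + C(7,5) = 48.
By inclusion–exclusion: 15504 − 4576 + 48 = 10976.

10976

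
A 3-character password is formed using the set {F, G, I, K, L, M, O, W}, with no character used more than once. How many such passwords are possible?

336

With no repetition, fill the 3 characters in order: 8 choices, then 7, down to 6.
That product is 8 × 7 × 6 = 336.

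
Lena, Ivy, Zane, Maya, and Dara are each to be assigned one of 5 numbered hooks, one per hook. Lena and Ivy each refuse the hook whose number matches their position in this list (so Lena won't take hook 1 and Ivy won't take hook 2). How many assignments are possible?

78

Let Aᵢ (for i ∈ {1, 2}) be the placements that put person i in their forbidden hook. Any j of these fix j positions, leaving (5−j)! ways to fill the rest, and there are C(2,j) ways to pick which j.
By inclusion–exclusion, the number of valid placements is Σ_{j=0}^{2} (−1)^j C(2,j)·(5−j)!.
Computing: 120 − 48 + 6 = 78.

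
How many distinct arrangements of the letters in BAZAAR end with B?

Fix B in the last position and arrange the remaining 5 letters.
Those 5 letters have A appearing 3 times, giving (5)!/(3!) = 20.

20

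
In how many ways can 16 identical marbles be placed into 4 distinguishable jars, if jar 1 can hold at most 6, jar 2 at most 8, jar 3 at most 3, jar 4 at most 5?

Ignoring the caps, the number of non-negative solutions to x_1+…+x_4 = 16 is C(19,3) = 969.
Subtract solutions that violate a single cap (substitute x_i' = x_i − (cap_i+1)): x_1 ≥ 7 gives C(12,3) = 220; x_2 ≥ 9 gives C(10,3) = 120; x_3 ≥ 4 gives C(15,3) = 455; x_4 ≥ 6 gives C(13,3) = 286. Together 1081.
Add back pairs where two caps are both exceeded: 1 + 56 + 20 + 20 + 4 + 84 = 185.
By inclusion–exclusion the count is 969 − 1081 + 185 = 73.

73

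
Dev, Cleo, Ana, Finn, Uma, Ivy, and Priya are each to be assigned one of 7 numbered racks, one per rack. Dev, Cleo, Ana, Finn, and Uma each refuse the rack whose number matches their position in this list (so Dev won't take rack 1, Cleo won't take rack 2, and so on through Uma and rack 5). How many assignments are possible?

Let Aᵢ (for 1 ≤ i ≤ 5) be the placements that put person i in their forbidden rack. Any j of these fix j positions, leaving (7−j)! ways to fill the rest, and there are C(5,j) ways to pick which j.
By inclusion–exclusion, the number of valid placements is Σ_{j=0}^{5} (−1)^j C(5,j)·(7−j)!.
Computing: 5040 − 3600 + 1200 − 240 + 30 − 2 = 2428.

2428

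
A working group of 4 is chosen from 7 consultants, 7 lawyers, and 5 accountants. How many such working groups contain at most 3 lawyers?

Split by how many lawyers are chosen (0 through 3).
Sum: C(7,0)·C(12,4) + C(7,1)·C(12,3) + C(7,2)·C(12,2) + C(7,3)·C(12,1) = 495 + 1540 + 1386 + 420 = 3841.

3841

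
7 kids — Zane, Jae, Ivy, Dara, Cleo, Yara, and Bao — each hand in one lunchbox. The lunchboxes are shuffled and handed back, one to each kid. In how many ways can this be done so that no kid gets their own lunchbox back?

1854

Count assignments avoiding every fixed point. For any j of the 7 kids fixed to their own lunchbox, the other 7−j can be arranged in (7−j)! ways.
By inclusion–exclusion this is Σ_{j=0}^{7} (−1)^j C(7,j)·(7−j)!.
Computing: 5040 − 5040 + 2520 − 840 + 210 − 42 + 7 − 1 = 1854.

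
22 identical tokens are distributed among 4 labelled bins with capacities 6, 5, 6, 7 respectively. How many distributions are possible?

10

Ignoring the caps, the number of non-negative solutions to x_1+…+x_4 = 22 is C(25,3) = 2300.
Subtract solutions that violate a single cap (substitute x_i' = x_i − (cap_i+1)): x_1 ≥ 7 gives C(18,3) = 816; x_2 ≥ 6 gives C(19,3) = 969; x_3 ≥ 7 gives C(18,3) = 816; x_4 ≥ 8 gives C(17,3) = 680. Together 3281.
Add back pairs where two caps are both exceeded: 220 + 165 + 120 + 220 + 165 + 120 = 1010.
Subtract triples: 10 + 4 + 1 + 4 = 19.
By inclusion–exclusion the count is 2300 − 3281 + 1010 − 19 = 10.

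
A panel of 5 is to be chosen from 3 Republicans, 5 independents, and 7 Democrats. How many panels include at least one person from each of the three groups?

Total 5-person selections from all 15: C(15,5) = 3003.
Subtract selections that omit an entire group: no Republicans → C(12,5) = 792; no independents → C(10,5) = 252; no Democrats → C(8,5) = 56.
Add back selections omitting two groups (i.e. drawn from a single group): C(3,5) + C(5,5) + C(7,5) = 22.
By inclusion–exclusion: 3003 − 1100 + 22 = 1925.

1925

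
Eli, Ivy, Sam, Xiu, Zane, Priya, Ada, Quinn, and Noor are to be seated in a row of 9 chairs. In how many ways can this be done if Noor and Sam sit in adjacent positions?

Glue Noor and Sam into one block (2 internal orders), leaving 8 units to arrange in a row.
That gives 2 × 8! = 2 × 40320 = 80640.

80640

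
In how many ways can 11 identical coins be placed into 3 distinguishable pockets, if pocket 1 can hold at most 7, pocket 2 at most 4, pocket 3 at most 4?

By stars and bars, unrestricted non-negative solutions to x_1+…+x_3 = 11 number C(11+2,2) = 78.
Subtract solutions that violate a single cap (substitute x_i' = x_i − (cap_i+1)): x_1 ≥ 8 gives C(5,2) = 10; x_2 ≥ 5 gives C(8,2) = 28; x_3 ≥ 5 gives C(8,2) = 28. Together 66.
Add back pairs where two caps are both exceeded: 0 + 0 + 3 = 3.
By inclusion–exclusion the count is 78 − 66 + 3 = 15.

15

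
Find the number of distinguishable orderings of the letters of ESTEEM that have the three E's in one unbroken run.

24

Treat the 3 copies of E as a single block. The multiset to arrange is then {EEE, M, S, T}, 4 items in all.
All 4 items are distinct, so there are (4)! = 24 arrangements.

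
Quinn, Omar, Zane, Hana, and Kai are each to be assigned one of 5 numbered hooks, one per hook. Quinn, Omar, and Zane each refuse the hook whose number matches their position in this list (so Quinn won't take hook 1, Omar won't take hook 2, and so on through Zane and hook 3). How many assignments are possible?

64

Let Aᵢ (for i ∈ {1, 2, 3}) be the placements that put person i in their forbidden hook. Any j of these fix j positions, leaving (5−j)! ways to fill the rest, and there are C(3,j) ways to pick which j.
By inclusion–exclusion, the number of valid placements is Σ_{j=0}^{3} (−1)^j C(3,j)·(5−j)!.
Computing: 120 − 72 + 18 − 2 = 64.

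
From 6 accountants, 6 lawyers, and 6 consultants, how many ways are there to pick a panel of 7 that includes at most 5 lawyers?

Split by how many lawyers are chosen (0 through 5).
Sum: C(6,0)·C(12,7) + C(6,1)·C(12,6) + C(6,2)·C(12,5) + C(6,3)·C(12,4) + C(6,4)·C(12,3) + C(6,5)·C(12,2) = 792 + 5544 + 11880 + 9900 + 3300 + 396 = 31812.

31812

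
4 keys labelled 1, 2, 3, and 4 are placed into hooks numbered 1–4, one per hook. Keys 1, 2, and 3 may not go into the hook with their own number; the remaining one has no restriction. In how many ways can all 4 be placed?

Let Aᵢ (for i ∈ {1, 2, 3}) be the placements that put key i in its forbidden hook. Any j of these fix j positions, leaving (4−j)! ways to fill the rest, and there are C(3,j) ways to pick which j.
By inclusion–exclusion, the number of valid placements is Σ_{j=0}^{3} (−1)^j C(3,j)·(4−j)!.
Computing: 24 − 18 + 6 − 1 = 11.

11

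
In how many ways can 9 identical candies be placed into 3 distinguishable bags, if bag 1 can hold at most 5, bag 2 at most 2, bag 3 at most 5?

9

Ignoring the caps, the number of non-negative solutions to x_1+…+x_3 = 9 is C(11,2) = 55.
Subtract solutions that violate a single cap (substitute x_i' = x_i − (cap_i+1)): x_1 ≥ 6 gives C(5,2) = 10; x_2 ≥ 3 gives C(8,2) = 28; x_3 ≥ 6 gives C(5,2) = 10. Together 48.
Add back pairs where two caps are both exceeded: 1 + 0 + 1 = 2.
By inclusion–exclusion the count is 55 − 48 + 2 = 9.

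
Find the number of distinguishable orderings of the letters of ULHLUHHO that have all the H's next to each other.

180

Treat the 3 copies of H as a single block. The multiset to arrange is then {HHH, L, L, O, U, U}, 6 items in all.
That gives (6)!/(2!·2!) = 180 arrangements.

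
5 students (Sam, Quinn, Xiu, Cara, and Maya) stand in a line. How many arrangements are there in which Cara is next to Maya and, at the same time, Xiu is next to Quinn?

Treat {Cara,Maya} as one block (2 orders) and {Xiu,Quinn} as another (2 orders).
That leaves 3 units to arrange: 2 × 2 × 3! = 4 × 6 = 24.

24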